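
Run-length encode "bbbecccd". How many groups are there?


Input: bbbecccd
Scanning for consecutive runs:
  Group 1: 'b' x 3 (positions 0-2)
  Group 2: 'e' x 1 (positions 3-3)
  Group 3: 'c' x 3 (positions 4-6)
  Group 4: 'd' x 1 (positions 7-7)
Total groups: 4

4


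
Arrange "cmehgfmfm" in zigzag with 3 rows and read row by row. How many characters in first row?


Zigzag "cmehgfmfm" into 3 rows:
Placing characters:
  'c' => row 0
  'm' => row 1
  'e' => row 2
  'h' => row 1
  'g' => row 0
  'f' => row 1
  'm' => row 2
  'f' => row 1
  'm' => row 0
Rows:
  Row 0: "cgm"
  Row 1: "mhff"
  Row 2: "em"
First row length: 3

3


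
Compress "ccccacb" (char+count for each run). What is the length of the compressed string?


Input: ccccacb
Runs:
  'c' x 4 => "c4"
  'a' x 1 => "a1"
  'c' x 1 => "c1"
  'b' x 1 => "b1"
Compressed: "c4a1c1b1"
Compressed length: 8

8


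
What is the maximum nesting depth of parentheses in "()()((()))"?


Input: "()()((()))"
Tracking depth:
  Position 0 '(': depth becomes 1
  Position 1 ')': depth becomes 0
  Position 2 '(': depth becomes 1
  Position 3 ')': depth becomes 0
  Position 4 '(': depth becomes 1
  Position 5 '(': depth becomes 2
  Position 6 '(': depth becomes 3
  Position 7 ')': depth becomes 2
  Position 8 ')': depth becomes 1
  Position 9 ')': depth becomes 0
Maximum depth reached: 3

3


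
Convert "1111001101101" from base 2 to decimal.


Input: "1111001101101" in base 2
Positional expansion:
  Digit '1' (value 1) x 2^12 = 4096
  Digit '1' (value 1) x 2^11 = 2048
  Digit '1' (value 1) x 2^10 = 1024
  Digit '1' (value 1) x 2^9 = 512
  Digit '0' (value 0) x 2^8 = 0
  Digit '0' (value 0) x 2^7 = 0
  Digit '1' (value 1) x 2^6 = 64
  Digit '1' (value 1) x 2^5 = 32
  Digit '0' (value 0) x 2^4 = 0
  Digit '1' (value 1) x 2^3 = 8
  Digit '1' (value 1) x 2^2 = 4
  Digit '0' (value 0) x 2^1 = 0
  Digit '1' (value 1) x 2^0 = 1
Sum = 7789

7789


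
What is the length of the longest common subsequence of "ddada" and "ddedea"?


LCS of "ddada" and "ddedea"
DP table:
           d    d    e    d    e    a
      0    0    0    0    0    0    0
  d   0    1    1    1    1    1    1
  d   0    1    2    2    2    2    2
  a   0    1    2    2    2    2    3
  d   0    1    2    2    3    3    3
  a   0    1    2    2    3    3    4
LCS length = dp[5][6] = 4

4


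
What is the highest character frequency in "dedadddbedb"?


Input: dedadddbedb
Character counts:
  'a': 1
  'b': 2
  'd': 6
  'e': 2
Maximum frequency: 6

6


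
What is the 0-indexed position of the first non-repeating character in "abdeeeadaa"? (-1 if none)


Input: abdeeeadaa
Character frequencies:
  'a': 4
  'b': 1
  'd': 2
  'e': 3
Scanning left to right for freq == 1:
  Position 0 ('a'): freq=4, skip
  Position 1 ('b'): unique! => answer = 1

1


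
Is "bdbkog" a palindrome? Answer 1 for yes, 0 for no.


Input: bdbkog
Reversed: gokbdb
  Compare pos 0 ('b') with pos 5 ('g'): MISMATCH
  Compare pos 1 ('d') with pos 4 ('o'): MISMATCH
  Compare pos 2 ('b') with pos 3 ('k'): MISMATCH
Result: not a palindrome

0


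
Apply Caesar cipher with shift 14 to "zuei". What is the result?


Caesar cipher: shift "zuei" by 14
  'z' (pos 25) + 14 = pos 13 = 'n'
  'u' (pos 20) + 14 = pos 8 = 'i'
  'e' (pos 4) + 14 = pos 18 = 's'
  'i' (pos 8) + 14 = pos 22 = 'w'
Result: nisw

nisw


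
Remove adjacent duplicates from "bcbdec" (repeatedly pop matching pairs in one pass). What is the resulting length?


Input: bcbdec
Stack-based adjacent duplicate removal:
  Read 'b': push. Stack: b
  Read 'c': push. Stack: bc
  Read 'b': push. Stack: bcb
  Read 'd': push. Stack: bcbd
  Read 'e': push. Stack: bcbde
  Read 'c': push. Stack: bcbdec
Final stack: "bcbdec" (length 6)

6


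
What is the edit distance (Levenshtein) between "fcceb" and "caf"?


Computing edit distance: "fcceb" -> "caf"
DP table:
           c    a    f
      0    1    2    3
  f   1    1    2    2
  c   2    1    2    3
  c   3    2    2    3
  e   4    3    3    3
  b   5    4    4    4
Edit distance = dp[5][3] = 4

4


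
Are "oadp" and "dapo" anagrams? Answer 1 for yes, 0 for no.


Strings: "oadp", "dapo"
Sorted first:  adop
Sorted second: adop
Sorted forms match => anagrams

1


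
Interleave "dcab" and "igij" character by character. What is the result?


Interleaving "dcab" and "igij":
  Position 0: 'd' from first, 'i' from second => "di"
  Position 1: 'c' from first, 'g' from second => "cg"
  Position 2: 'a' from first, 'i' from second => "ai"
  Position 3: 'b' from first, 'j' from second => "bj"
Result: dicgaibj

dicgaibj


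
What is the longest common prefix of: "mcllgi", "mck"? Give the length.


Words: mcllgi, mck
  Position 0: all 'm' => match
  Position 1: all 'c' => match
  Position 2: ('l', 'k') => mismatch, stop
LCP = "mc" (length 2)

2


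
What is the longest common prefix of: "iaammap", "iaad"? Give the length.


Words: iaammap, iaad
  Position 0: all 'i' => match
  Position 1: all 'a' => match
  Position 2: all 'a' => match
  Position 3: ('m', 'd') => mismatch, stop
LCP = "iaa" (length 3)

3


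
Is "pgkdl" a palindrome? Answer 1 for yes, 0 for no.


Input: pgkdl
Reversed: ldkgp
  Compare pos 0 ('p') with pos 4 ('l'): MISMATCH
  Compare pos 1 ('g') with pos 3 ('d'): MISMATCH
Result: not a palindrome

0


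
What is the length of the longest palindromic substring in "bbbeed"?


Input: "bbbeed"
Checking substrings for palindromes:
  [0:3] "bbb" (len 3) => palindrome
  [0:2] "bb" (len 2) => palindrome
  [1:3] "bb" (len 2) => palindrome
  [3:5] "ee" (len 2) => palindrome
Longest palindromic substring: "bbb" with length 3

3


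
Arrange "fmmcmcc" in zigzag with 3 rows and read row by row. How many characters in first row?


Zigzag "fmmcmcc" into 3 rows:
Placing characters:
  'f' => row 0
  'm' => row 1
  'm' => row 2
  'c' => row 1
  'm' => row 0
  'c' => row 1
  'c' => row 2
Rows:
  Row 0: "fm"
  Row 1: "mcc"
  Row 2: "mc"
First row length: 2

2


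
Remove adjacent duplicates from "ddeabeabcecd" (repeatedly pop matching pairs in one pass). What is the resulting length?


Input: ddeabeabcecd
Stack-based adjacent duplicate removal:
  Read 'd': push. Stack: d
  Read 'd': matches stack top 'd' => pop. Stack: (empty)
  Read 'e': push. Stack: e
  Read 'a': push. Stack: ea
  Read 'b': push. Stack: eab
  Read 'e': push. Stack: eabe
  Read 'a': push. Stack: eabea
  Read 'b': push. Stack: eabeab
  Read 'c': push. Stack: eabeabc
  Read 'e': push. Stack: eabeabce
  Read 'c': push. Stack: eabeabcec
  Read 'd': push. Stack: eabeabcecd
Final stack: "eabeabcecd" (length 10)

10


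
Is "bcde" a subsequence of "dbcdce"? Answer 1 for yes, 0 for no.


Check if "bcde" is a subsequence of "dbcdce"
Greedy scan:
  Position 0 ('d'): no match needed
  Position 1 ('b'): matches sub[0] = 'b'
  Position 2 ('c'): matches sub[1] = 'c'
  Position 3 ('d'): matches sub[2] = 'd'
  Position 4 ('c'): no match needed
  Position 5 ('e'): matches sub[3] = 'e'
All 4 characters matched => is a subsequence

1


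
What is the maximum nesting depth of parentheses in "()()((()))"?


Input: "()()((()))"
Tracking depth:
  Position 0 '(': depth becomes 1
  Position 1 ')': depth becomes 0
  Position 2 '(': depth becomes 1
  Position 3 ')': depth becomes 0
  Position 4 '(': depth becomes 1
  Position 5 '(': depth becomes 2
  Position 6 '(': depth becomes 3
  Position 7 ')': depth becomes 2
  Position 8 ')': depth becomes 1
  Position 9 ')': depth becomes 0
Maximum depth reached: 3

3


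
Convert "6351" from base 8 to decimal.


Input: "6351" in base 8
Positional expansion:
  Digit '6' (value 6) x 8^3 = 3072
  Digit '3' (value 3) x 8^2 = 192
  Digit '5' (value 5) x 8^1 = 40
  Digit '1' (value 1) x 8^0 = 1
Sum = 3305

3305


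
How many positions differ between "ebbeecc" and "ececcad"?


Comparing "ebbeecc" and "ececcad" position by position:
  Position 0: 'e' vs 'e' => same
  Position 1: 'b' vs 'c' => DIFFER
  Position 2: 'b' vs 'e' => DIFFER
  Position 3: 'e' vs 'c' => DIFFER
  Position 4: 'e' vs 'c' => DIFFER
  Position 5: 'c' vs 'a' => DIFFER
  Position 6: 'c' vs 'd' => DIFFER
Positions that differ: 6

6


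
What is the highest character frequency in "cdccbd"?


Input: cdccbd
Character counts:
  'b': 1
  'c': 3
  'd': 2
Maximum frequency: 3

3


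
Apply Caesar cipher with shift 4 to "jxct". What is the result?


Caesar cipher: shift "jxct" by 4
  'j' (pos 9) + 4 = pos 13 = 'n'
  'x' (pos 23) + 4 = pos 1 = 'b'
  'c' (pos 2) + 4 = pos 6 = 'g'
  't' (pos 19) + 4 = pos 23 = 'x'
Result: nbgx

nbgx


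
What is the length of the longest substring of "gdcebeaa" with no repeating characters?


Input: "gdcebeaa"
Sliding window (track last position of each char):
  Position 0 ('g'): window [0,0] length 1 -- new best
  Position 1 ('d'): window [0,1] length 2 -- new best
  Position 2 ('c'): window [0,2] length 3 -- new best
  Position 3 ('e'): window [0,3] length 4 -- new best
  Position 4 ('b'): window [0,4] length 5 -- new best
  Position 5 ('e'): repeat (last at 3), move window start to 4
  Position 5 ('e'): window [4,5] length 2
  Position 6 ('a'): window [4,6] length 3
  Position 7 ('a'): repeat (last at 6), move window start to 7
  Position 7 ('a'): window [7,7] length 1
Longest substring with no repeats: "gdceb" with length 5

5


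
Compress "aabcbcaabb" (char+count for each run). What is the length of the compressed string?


Input: aabcbcaabb
Runs:
  'a' x 2 => "a2"
  'b' x 1 => "b1"
  'c' x 1 => "c1"
  'b' x 1 => "b1"
  'c' x 1 => "c1"
  'a' x 2 => "a2"
  'b' x 2 => "b2"
Compressed: "a2b1c1b1c1a2b2"
Compressed length: 14

14


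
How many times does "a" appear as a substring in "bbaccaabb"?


Searching for "a" in "bbaccaabb"
Scanning each position:
  Position 0: "b" => no
  Position 1: "b" => no
  Position 2: "a" => MATCH
  Position 3: "c" => no
  Position 4: "c" => no
  Position 5: "a" => MATCH
  Position 6: "a" => MATCH
  Position 7: "b" => no
  Position 8: "b" => no
Total occurrences: 3

3


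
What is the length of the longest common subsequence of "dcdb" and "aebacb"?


LCS of "dcdb" and "aebacb"
DP table:
           a    e    b    a    c    b
      0    0    0    0    0    0    0
  d   0    0    0    0    0    0    0
  c   0    0    0    0    0    1    1
  d   0    0    0    0    0    1    1
  b   0    0    0    1    1    1    2
LCS length = dp[4][6] = 2

2


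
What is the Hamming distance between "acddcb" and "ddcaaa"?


Comparing "acddcb" and "ddcaaa" position by position:
  Position 0: 'a' vs 'd' => differ
  Position 1: 'c' vs 'd' => differ
  Position 2: 'd' vs 'c' => differ
  Position 3: 'd' vs 'a' => differ
  Position 4: 'c' vs 'a' => differ
  Position 5: 'b' vs 'a' => differ
Total differences (Hamming distance): 6

6


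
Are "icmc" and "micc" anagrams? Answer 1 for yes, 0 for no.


Strings: "icmc", "micc"
Sorted first:  ccim
Sorted second: ccim
Sorted forms match => anagrams

1


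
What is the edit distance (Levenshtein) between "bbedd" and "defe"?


Computing edit distance: "bbedd" -> "defe"
DP table:
           d    e    f    e
      0    1    2    3    4
  b   1    1    2    3    4
  b   2    2    2    3    4
  e   3    3    2    3    3
  d   4    3    3    3    4
  d   5    4    4    4    4
Edit distance = dp[5][4] = 4

4


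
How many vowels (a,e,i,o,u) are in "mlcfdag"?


Input: mlcfdag
Checking each character:
  'm' at position 0: consonant
  'l' at position 1: consonant
  'c' at position 2: consonant
  'f' at position 3: consonant
  'd' at position 4: consonant
  'a' at position 5: vowel (running total: 1)
  'g' at position 6: consonant
Total vowels: 1

1


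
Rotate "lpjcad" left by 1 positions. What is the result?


Input: "lpjcad", rotate left by 1
First 1 characters: "l"
Remaining characters: "pjcad"
Concatenate remaining + first: "pjcad" + "l" = "pjcadl"

pjcadl


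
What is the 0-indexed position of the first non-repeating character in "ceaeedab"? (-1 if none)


Input: ceaeedab
Character frequencies:
  'a': 2
  'b': 1
  'c': 1
  'd': 1
  'e': 3
Scanning left to right for freq == 1:
  Position 0 ('c'): unique! => answer = 0

0


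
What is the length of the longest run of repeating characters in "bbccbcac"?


Input: "bbccbcac"
Scanning for longest run:
  Position 1 ('b'): continues run of 'b', length=2
  Position 2 ('c'): new char, reset run to 1
  Position 3 ('c'): continues run of 'c', length=2
  Position 4 ('b'): new char, reset run to 1
  Position 5 ('c'): new char, reset run to 1
  Position 6 ('a'): new char, reset run to 1
  Position 7 ('c'): new char, reset run to 1
Longest run: 'b' with length 2

2


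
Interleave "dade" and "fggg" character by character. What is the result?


Interleaving "dade" and "fggg":
  Position 0: 'd' from first, 'f' from second => "df"
  Position 1: 'a' from first, 'g' from second => "ag"
  Position 2: 'd' from first, 'g' from second => "dg"
  Position 3: 'e' from first, 'g' from second => "eg"
Result: dfagdgeg

dfagdgeg


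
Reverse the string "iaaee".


Input: iaaee
Reading characters right to left:
  Position 4: 'e'
  Position 3: 'e'
  Position 2: 'a'
  Position 1: 'a'
  Position 0: 'i'
Reversed: eeaai

eeaai


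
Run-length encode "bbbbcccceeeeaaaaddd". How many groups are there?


Input: bbbbcccceeeeaaaaddd
Scanning for consecutive runs:
  Group 1: 'b' x 4 (positions 0-3)
  Group 2: 'c' x 4 (positions 4-7)
  Group 3: 'e' x 4 (positions 8-11)
  Group 4: 'a' x 4 (positions 12-15)
  Group 5: 'd' x 3 (positions 16-18)
Total groups: 5

5


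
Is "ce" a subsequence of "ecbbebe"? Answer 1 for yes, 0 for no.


Check if "ce" is a subsequence of "ecbbebe"
Greedy scan:
  Position 0 ('e'): no match needed
  Position 1 ('c'): matches sub[0] = 'c'
  Position 2 ('b'): no match needed
  Position 3 ('b'): no match needed
  Position 4 ('e'): matches sub[1] = 'e'
  Position 5 ('b'): no match needed
  Position 6 ('e'): no match needed
All 2 characters matched => is a subsequence

1


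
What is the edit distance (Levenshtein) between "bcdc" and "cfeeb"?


Computing edit distance: "bcdc" -> "cfeeb"
DP table:
           c    f    e    e    b
      0    1    2    3    4    5
  b   1    1    2    3    4    4
  c   2    1    2    3    4    5
  d   3    2    2    3    4    5
  c   4    3    3    3    4    5
Edit distance = dp[4][5] = 5

5


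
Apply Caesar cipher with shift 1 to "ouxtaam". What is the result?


Caesar cipher: shift "ouxtaam" by 1
  'o' (pos 14) + 1 = pos 15 = 'p'
  'u' (pos 20) + 1 = pos 21 = 'v'
  'x' (pos 23) + 1 = pos 24 = 'y'
  't' (pos 19) + 1 = pos 20 = 'u'
  'a' (pos 0) + 1 = pos 1 = 'b'
  'a' (pos 0) + 1 = pos 1 = 'b'
  'm' (pos 12) + 1 = pos 13 = 'n'
Result: pvyubbn

pvyubbn


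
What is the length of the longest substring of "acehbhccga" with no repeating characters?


Input: "acehbhccga"
Sliding window (track last position of each char):
  Position 0 ('a'): window [0,0] length 1 -- new best
  Position 1 ('c'): window [0,1] length 2 -- new best
  Position 2 ('e'): window [0,2] length 3 -- new best
  Position 3 ('h'): window [0,3] length 4 -- new best
  Position 4 ('b'): window [0,4] length 5 -- new best
  Position 5 ('h'): repeat (last at 3), move window start to 4
  Position 5 ('h'): window [4,5] length 2
  Position 6 ('c'): window [4,6] length 3
  Position 7 ('c'): repeat (last at 6), move window start to 7
  Position 7 ('c'): window [7,7] length 1
  Position 8 ('g'): window [7,8] length 2
  Position 9 ('a'): window [7,9] length 3
Longest substring with no repeats: "acehb" with length 5

5


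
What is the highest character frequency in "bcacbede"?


Input: bcacbede
Character counts:
  'a': 1
  'b': 2
  'c': 2
  'd': 1
  'e': 2
Maximum frequency: 2

2


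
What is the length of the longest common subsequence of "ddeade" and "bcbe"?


LCS of "ddeade" and "bcbe"
DP table:
           b    c    b    e
      0    0    0    0    0
  d   0    0    0    0    0
  d   0    0    0    0    0
  e   0    0    0    0    1
  a   0    0    0    0    1
  d   0    0    0    0    1
  e   0    0    0    0    1
LCS length = dp[6][4] = 1

1


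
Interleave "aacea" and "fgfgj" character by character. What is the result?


Interleaving "aacea" and "fgfgj":
  Position 0: 'a' from first, 'f' from second => "af"
  Position 1: 'a' from first, 'g' from second => "ag"
  Position 2: 'c' from first, 'f' from second => "cf"
  Position 3: 'e' from first, 'g' from second => "eg"
  Position 4: 'a' from first, 'j' from second => "aj"
Result: afagcfegaj

afagcfegaj


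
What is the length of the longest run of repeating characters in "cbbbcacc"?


Input: "cbbbcacc"
Scanning for longest run:
  Position 1 ('b'): new char, reset run to 1
  Position 2 ('b'): continues run of 'b', length=2
  Position 3 ('b'): continues run of 'b', length=3
  Position 4 ('c'): new char, reset run to 1
  Position 5 ('a'): new char, reset run to 1
  Position 6 ('c'): new char, reset run to 1
  Position 7 ('c'): continues run of 'c', length=2
Longest run: 'b' with length 3

3


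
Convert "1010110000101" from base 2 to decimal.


Input: "1010110000101" in base 2
Positional expansion:
  Digit '1' (value 1) x 2^12 = 4096
  Digit '0' (value 0) x 2^11 = 0
  Digit '1' (value 1) x 2^10 = 1024
  Digit '0' (value 0) x 2^9 = 0
  Digit '1' (value 1) x 2^8 = 256
  Digit '1' (value 1) x 2^7 = 128
  Digit '0' (value 0) x 2^6 = 0
  Digit '0' (value 0) x 2^5 = 0
  Digit '0' (value 0) x 2^4 = 0
  Digit '0' (value 0) x 2^3 = 0
  Digit '1' (value 1) x 2^2 = 4
  Digit '0' (value 0) x 2^1 = 0
  Digit '1' (value 1) x 2^0 = 1
Sum = 5509

5509


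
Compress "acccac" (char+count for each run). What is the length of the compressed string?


Input: acccac
Runs:
  'a' x 1 => "a1"
  'c' x 3 => "c3"
  'a' x 1 => "a1"
  'c' x 1 => "c1"
Compressed: "a1c3a1c1"
Compressed length: 8

8


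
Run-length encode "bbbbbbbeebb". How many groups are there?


Input: bbbbbbbeebb
Scanning for consecutive runs:
  Group 1: 'b' x 7 (positions 0-6)
  Group 2: 'e' x 2 (positions 7-8)
  Group 3: 'b' x 2 (positions 9-10)
Total groups: 3

3


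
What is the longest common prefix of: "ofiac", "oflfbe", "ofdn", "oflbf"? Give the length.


Words: ofiac, oflfbe, ofdn, oflbf
  Position 0: all 'o' => match
  Position 1: all 'f' => match
  Position 2: ('i', 'l', 'd', 'l') => mismatch, stop
LCP = "of" (length 2)

2


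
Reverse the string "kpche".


Input: kpche
Reading characters right to left:
  Position 4: 'e'
  Position 3: 'h'
  Position 2: 'c'
  Position 1: 'p'
  Position 0: 'k'
Reversed: ehcpk

ehcpk


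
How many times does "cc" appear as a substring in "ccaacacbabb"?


Searching for "cc" in "ccaacacbabb"
Scanning each position:
  Position 0: "cc" => MATCH
  Position 1: "ca" => no
  Position 2: "aa" => no
  Position 3: "ac" => no
  Position 4: "ca" => no
  Position 5: "ac" => no
  Position 6: "cb" => no
  Position 7: "ba" => no
  Position 8: "ab" => no
  Position 9: "bb" => no
Total occurrences: 1

1


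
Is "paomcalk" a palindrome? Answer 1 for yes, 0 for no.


Input: paomcalk
Reversed: klacmoap
  Compare pos 0 ('p') with pos 7 ('k'): MISMATCH
  Compare pos 1 ('a') with pos 6 ('l'): MISMATCH
  Compare pos 2 ('o') with pos 5 ('a'): MISMATCH
  Compare pos 3 ('m') with pos 4 ('c'): MISMATCH
Result: not a palindrome

0


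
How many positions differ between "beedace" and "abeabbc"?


Comparing "beedace" and "abeabbc" position by position:
  Position 0: 'b' vs 'a' => DIFFER
  Position 1: 'e' vs 'b' => DIFFER
  Position 2: 'e' vs 'e' => same
  Position 3: 'd' vs 'a' => DIFFER
  Position 4: 'a' vs 'b' => DIFFER
  Position 5: 'c' vs 'b' => DIFFER
  Position 6: 'e' vs 'c' => DIFFER
Positions that differ: 6

6


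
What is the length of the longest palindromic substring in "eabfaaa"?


Input: "eabfaaa"
Checking substrings for palindromes:
  [4:7] "aaa" (len 3) => palindrome
  [4:6] "aa" (len 2) => palindrome
  [5:7] "aa" (len 2) => palindrome
Longest palindromic substring: "aaa" with length 3

3


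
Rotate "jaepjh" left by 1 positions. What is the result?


Input: "jaepjh", rotate left by 1
First 1 characters: "j"
Remaining characters: "aepjh"
Concatenate remaining + first: "aepjh" + "j" = "aepjhj"

aepjhj


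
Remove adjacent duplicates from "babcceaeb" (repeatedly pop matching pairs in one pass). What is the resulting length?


Input: babcceaeb
Stack-based adjacent duplicate removal:
  Read 'b': push. Stack: b
  Read 'a': push. Stack: ba
  Read 'b': push. Stack: bab
  Read 'c': push. Stack: babc
  Read 'c': matches stack top 'c' => pop. Stack: bab
  Read 'e': push. Stack: babe
  Read 'a': push. Stack: babea
  Read 'e': push. Stack: babeae
  Read 'b': push. Stack: babeaeb
Final stack: "babeaeb" (length 7)

7


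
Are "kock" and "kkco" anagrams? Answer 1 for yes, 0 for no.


Strings: "kock", "kkco"
Sorted first:  ckko
Sorted second: ckko
Sorted forms match => anagrams

1


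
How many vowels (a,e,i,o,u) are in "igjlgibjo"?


Input: igjlgibjo
Checking each character:
  'i' at position 0: vowel (running total: 1)
  'g' at position 1: consonant
  'j' at position 2: consonant
  'l' at position 3: consonant
  'g' at position 4: consonant
  'i' at position 5: vowel (running total: 2)
  'b' at position 6: consonant
  'j' at position 7: consonant
  'o' at position 8: vowel (running total: 3)
Total vowels: 3

3


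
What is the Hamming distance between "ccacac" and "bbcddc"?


Comparing "ccacac" and "bbcddc" position by position:
  Position 0: 'c' vs 'b' => differ
  Position 1: 'c' vs 'b' => differ
  Position 2: 'a' vs 'c' => differ
  Position 3: 'c' vs 'd' => differ
  Position 4: 'a' vs 'd' => differ
  Position 5: 'c' vs 'c' => same
Total differences (Hamming distance): 5

5


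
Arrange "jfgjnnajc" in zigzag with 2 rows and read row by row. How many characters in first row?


Zigzag "jfgjnnajc" into 2 rows:
Placing characters:
  'j' => row 0
  'f' => row 1
  'g' => row 0
  'j' => row 1
  'n' => row 0
  'n' => row 1
  'a' => row 0
  'j' => row 1
  'c' => row 0
Rows:
  Row 0: "jgnac"
  Row 1: "fjnj"
First row length: 5

5


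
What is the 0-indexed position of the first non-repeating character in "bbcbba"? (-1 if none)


Input: bbcbba
Character frequencies:
  'a': 1
  'b': 4
  'c': 1
Scanning left to right for freq == 1:
  Position 0 ('b'): freq=4, skip
  Position 1 ('b'): freq=4, skip
  Position 2 ('c'): unique! => answer = 2

2


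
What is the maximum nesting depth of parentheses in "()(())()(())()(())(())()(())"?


Input: "()(())()(())()(())(())()(())"
Tracking depth:
  Position 0 '(': depth becomes 1
  Position 1 ')': depth becomes 0
  Position 2 '(': depth becomes 1
  Position 3 '(': depth becomes 2
  Position 4 ')': depth becomes 1
  Position 5 ')': depth becomes 0
  Position 6 '(': depth becomes 1
  Position 7 ')': depth becomes 0
  Position 8 '(': depth becomes 1
  Position 9 '(': depth becomes 2
  Position 10 ')': depth becomes 1
  Position 11 ')': depth becomes 0
  Position 12 '(': depth becomes 1
  Position 13 ')': depth becomes 0
  Position 14 '(': depth becomes 1
  Position 15 '(': depth becomes 2
  Position 16 ')': depth becomes 1
  Position 17 ')': depth becomes 0
  Position 18 '(': depth becomes 1
  Position 19 '(': depth becomes 2
  Position 20 ')': depth becomes 1
  Position 21 ')': depth becomes 0
  Position 22 '(': depth becomes 1
  Position 23 ')': depth becomes 0
  Position 24 '(': depth becomes 1
  Position 25 '(': depth becomes 2
  Position 26 ')': depth becomes 1
  Position 27 ')': depth becomes 0
Maximum depth reached: 2

2


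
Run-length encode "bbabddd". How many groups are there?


Input: bbabddd
Scanning for consecutive runs:
  Group 1: 'b' x 2 (positions 0-1)
  Group 2: 'a' x 1 (positions 2-2)
  Group 3: 'b' x 1 (positions 3-3)
  Group 4: 'd' x 3 (positions 4-6)
Total groups: 4

4


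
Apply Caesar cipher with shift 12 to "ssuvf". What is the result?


Caesar cipher: shift "ssuvf" by 12
  's' (pos 18) + 12 = pos 4 = 'e'
  's' (pos 18) + 12 = pos 4 = 'e'
  'u' (pos 20) + 12 = pos 6 = 'g'
  'v' (pos 21) + 12 = pos 7 = 'h'
  'f' (pos 5) + 12 = pos 17 = 'r'
Result: eeghr

eeghr


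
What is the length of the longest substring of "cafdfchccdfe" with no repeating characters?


Input: "cafdfchccdfe"
Sliding window (track last position of each char):
  Position 0 ('c'): window [0,0] length 1 -- new best
  Position 1 ('a'): window [0,1] length 2 -- new best
  Position 2 ('f'): window [0,2] length 3 -- new best
  Position 3 ('d'): window [0,3] length 4 -- new best
  Position 4 ('f'): repeat (last at 2), move window start to 3
  Position 4 ('f'): window [3,4] length 2
  Position 5 ('c'): window [3,5] length 3
  Position 6 ('h'): window [3,6] length 4
  Position 7 ('c'): repeat (last at 5), move window start to 6
  Position 7 ('c'): window [6,7] length 2
  Position 8 ('c'): repeat (last at 7), move window start to 8
  Position 8 ('c'): window [8,8] length 1
  Position 9 ('d'): window [8,9] length 2
  Position 10 ('f'): window [8,10] length 3
  Position 11 ('e'): window [8,11] length 4
Longest substring with no repeats: "cafd" with length 4

4


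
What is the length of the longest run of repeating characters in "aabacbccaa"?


Input: "aabacbccaa"
Scanning for longest run:
  Position 1 ('a'): continues run of 'a', length=2
  Position 2 ('b'): new char, reset run to 1
  Position 3 ('a'): new char, reset run to 1
  Position 4 ('c'): new char, reset run to 1
  Position 5 ('b'): new char, reset run to 1
  Position 6 ('c'): new char, reset run to 1
  Position 7 ('c'): continues run of 'c', length=2
  Position 8 ('a'): new char, reset run to 1
  Position 9 ('a'): continues run of 'a', length=2
Longest run: 'a' with length 2

2


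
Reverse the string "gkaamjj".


Input: gkaamjj
Reading characters right to left:
  Position 6: 'j'
  Position 5: 'j'
  Position 4: 'm'
  Position 3: 'a'
  Position 2: 'a'
  Position 1: 'k'
  Position 0: 'g'
Reversed: jjmaakg

jjmaakg


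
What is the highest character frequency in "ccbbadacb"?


Input: ccbbadacb
Character counts:
  'a': 2
  'b': 3
  'c': 3
  'd': 1
Maximum frequency: 3

3


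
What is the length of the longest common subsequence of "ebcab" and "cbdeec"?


LCS of "ebcab" and "cbdeec"
DP table:
           c    b    d    e    e    c
      0    0    0    0    0    0    0
  e   0    0    0    0    1    1    1
  b   0    0    1    1    1    1    1
  c   0    1    1    1    1    1    2
  a   0    1    1    1    1    1    2
  b   0    1    2    2    2    2    2
LCS length = dp[5][6] = 2

2


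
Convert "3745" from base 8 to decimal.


Input: "3745" in base 8
Positional expansion:
  Digit '3' (value 3) x 8^3 = 1536
  Digit '7' (value 7) x 8^2 = 448
  Digit '4' (value 4) x 8^1 = 32
  Digit '5' (value 5) x 8^0 = 5
Sum = 2021

2021


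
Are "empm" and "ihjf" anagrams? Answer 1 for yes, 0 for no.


Strings: "empm", "ihjf"
Sorted first:  emmp
Sorted second: fhij
Differ at position 0: 'e' vs 'f' => not anagrams

0


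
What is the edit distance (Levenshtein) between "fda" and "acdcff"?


Computing edit distance: "fda" -> "acdcff"
DP table:
           a    c    d    c    f    f
      0    1    2    3    4    5    6
  f   1    1    2    3    4    4    5
  d   2    2    2    2    3    4    5
  a   3    2    3    3    3    4    5
Edit distance = dp[3][6] = 5

5


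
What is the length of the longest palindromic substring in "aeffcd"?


Input: "aeffcd"
Checking substrings for palindromes:
  [2:4] "ff" (len 2) => palindrome
Longest palindromic substring: "ff" with length 2

2


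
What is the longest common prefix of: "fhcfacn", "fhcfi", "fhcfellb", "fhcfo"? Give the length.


Words: fhcfacn, fhcfi, fhcfellb, fhcfo
  Position 0: all 'f' => match
  Position 1: all 'h' => match
  Position 2: all 'c' => match
  Position 3: all 'f' => match
  Position 4: ('a', 'i', 'e', 'o') => mismatch, stop
LCP = "fhcf" (length 4)

4


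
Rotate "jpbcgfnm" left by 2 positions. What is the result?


Input: "jpbcgfnm", rotate left by 2
First 2 characters: "jp"
Remaining characters: "bcgfnm"
Concatenate remaining + first: "bcgfnm" + "jp" = "bcgfnmjp"

bcgfnmjp


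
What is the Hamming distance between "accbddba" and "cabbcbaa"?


Comparing "accbddba" and "cabbcbaa" position by position:
  Position 0: 'a' vs 'c' => differ
  Position 1: 'c' vs 'a' => differ
  Position 2: 'c' vs 'b' => differ
  Position 3: 'b' vs 'b' => same
  Position 4: 'd' vs 'c' => differ
  Position 5: 'd' vs 'b' => differ
  Position 6: 'b' vs 'a' => differ
  Position 7: 'a' vs 'a' => same
Total differences (Hamming distance): 6

6


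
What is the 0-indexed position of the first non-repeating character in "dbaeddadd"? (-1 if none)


Input: dbaeddadd
Character frequencies:
  'a': 2
  'b': 1
  'd': 5
  'e': 1
Scanning left to right for freq == 1:
  Position 0 ('d'): freq=5, skip
  Position 1 ('b'): unique! => answer = 1

1


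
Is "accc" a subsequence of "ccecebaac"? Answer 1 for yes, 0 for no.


Check if "accc" is a subsequence of "ccecebaac"
Greedy scan:
  Position 0 ('c'): no match needed
  Position 1 ('c'): no match needed
  Position 2 ('e'): no match needed
  Position 3 ('c'): no match needed
  Position 4 ('e'): no match needed
  Position 5 ('b'): no match needed
  Position 6 ('a'): matches sub[0] = 'a'
  Position 7 ('a'): no match needed
  Position 8 ('c'): matches sub[1] = 'c'
Only matched 2/4 characters => not a subsequence

0


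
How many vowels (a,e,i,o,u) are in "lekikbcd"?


Input: lekikbcd
Checking each character:
  'l' at position 0: consonant
  'e' at position 1: vowel (running total: 1)
  'k' at position 2: consonant
  'i' at position 3: vowel (running total: 2)
  'k' at position 4: consonant
  'b' at position 5: consonant
  'c' at position 6: consonant
  'd' at position 7: consonant
Total vowels: 2

2


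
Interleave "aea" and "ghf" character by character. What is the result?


Interleaving "aea" and "ghf":
  Position 0: 'a' from first, 'g' from second => "ag"
  Position 1: 'e' from first, 'h' from second => "eh"
  Position 2: 'a' from first, 'f' from second => "af"
Result: agehaf

agehaf


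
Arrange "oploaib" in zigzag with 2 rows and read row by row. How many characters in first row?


Zigzag "oploaib" into 2 rows:
Placing characters:
  'o' => row 0
  'p' => row 1
  'l' => row 0
  'o' => row 1
  'a' => row 0
  'i' => row 1
  'b' => row 0
Rows:
  Row 0: "olab"
  Row 1: "poi"
First row length: 4

4


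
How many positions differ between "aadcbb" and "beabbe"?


Comparing "aadcbb" and "beabbe" position by position:
  Position 0: 'a' vs 'b' => DIFFER
  Position 1: 'a' vs 'e' => DIFFER
  Position 2: 'd' vs 'a' => DIFFER
  Position 3: 'c' vs 'b' => DIFFER
  Position 4: 'b' vs 'b' => same
  Position 5: 'b' vs 'e' => DIFFER
Positions that differ: 5

5


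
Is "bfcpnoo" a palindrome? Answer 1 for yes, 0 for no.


Input: bfcpnoo
Reversed: oonpcfb
  Compare pos 0 ('b') with pos 6 ('o'): MISMATCH
  Compare pos 1 ('f') with pos 5 ('o'): MISMATCH
  Compare pos 2 ('c') with pos 4 ('n'): MISMATCH
Result: not a palindrome

0


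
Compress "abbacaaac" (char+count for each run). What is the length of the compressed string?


Input: abbacaaac
Runs:
  'a' x 1 => "a1"
  'b' x 2 => "b2"
  'a' x 1 => "a1"
  'c' x 1 => "c1"
  'a' x 3 => "a3"
  'c' x 1 => "c1"
Compressed: "a1b2a1c1a3c1"
Compressed length: 12

12


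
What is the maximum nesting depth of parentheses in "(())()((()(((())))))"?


Input: "(())()((()(((())))))"
Tracking depth:
  Position 0 '(': depth becomes 1
  Position 1 '(': depth becomes 2
  Position 2 ')': depth becomes 1
  Position 3 ')': depth becomes 0
  Position 4 '(': depth becomes 1
  Position 5 ')': depth becomes 0
  Position 6 '(': depth becomes 1
  Position 7 '(': depth becomes 2
  Position 8 '(': depth becomes 3
  Position 9 ')': depth becomes 2
  Position 10 '(': depth becomes 3
  Position 11 '(': depth becomes 4
  Position 12 '(': depth becomes 5
  Position 13 '(': depth becomes 6
  Position 14 ')': depth becomes 5
  Position 15 ')': depth becomes 4
  Position 16 ')': depth becomes 3
  Position 17 ')': depth becomes 2
  Position 18 ')': depth becomes 1
  Position 19 ')': depth becomes 0
Maximum depth reached: 6

6


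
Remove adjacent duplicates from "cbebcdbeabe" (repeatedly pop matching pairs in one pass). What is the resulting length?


Input: cbebcdbeabe
Stack-based adjacent duplicate removal:
  Read 'c': push. Stack: c
  Read 'b': push. Stack: cb
  Read 'e': push. Stack: cbe
  Read 'b': push. Stack: cbeb
  Read 'c': push. Stack: cbebc
  Read 'd': push. Stack: cbebcd
  Read 'b': push. Stack: cbebcdb
  Read 'e': push. Stack: cbebcdbe
  Read 'a': push. Stack: cbebcdbea
  Read 'b': push. Stack: cbebcdbeab
  Read 'e': push. Stack: cbebcdbeabe
Final stack: "cbebcdbeabe" (length 11)

11


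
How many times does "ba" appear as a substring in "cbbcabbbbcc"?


Searching for "ba" in "cbbcabbbbcc"
Scanning each position:
  Position 0: "cb" => no
  Position 1: "bb" => no
  Position 2: "bc" => no
  Position 3: "ca" => no
  Position 4: "ab" => no
  Position 5: "bb" => no
  Position 6: "bb" => no
  Position 7: "bb" => no
  Position 8: "bc" => no
  Position 9: "cc" => no
Total occurrences: 0

0


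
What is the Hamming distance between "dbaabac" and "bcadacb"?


Comparing "dbaabac" and "bcadacb" position by position:
  Position 0: 'd' vs 'b' => differ
  Position 1: 'b' vs 'c' => differ
  Position 2: 'a' vs 'a' => same
  Position 3: 'a' vs 'd' => differ
  Position 4: 'b' vs 'a' => differ
  Position 5: 'a' vs 'c' => differ
  Position 6: 'c' vs 'b' => differ
Total differences (Hamming distance): 6

6


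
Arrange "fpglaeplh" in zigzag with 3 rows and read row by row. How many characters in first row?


Zigzag "fpglaeplh" into 3 rows:
Placing characters:
  'f' => row 0
  'p' => row 1
  'g' => row 2
  'l' => row 1
  'a' => row 0
  'e' => row 1
  'p' => row 2
  'l' => row 1
  'h' => row 0
Rows:
  Row 0: "fah"
  Row 1: "plel"
  Row 2: "gp"
First row length: 3

3


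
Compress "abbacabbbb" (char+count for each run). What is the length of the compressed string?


Input: abbacabbbb
Runs:
  'a' x 1 => "a1"
  'b' x 2 => "b2"
  'a' x 1 => "a1"
  'c' x 1 => "c1"
  'a' x 1 => "a1"
  'b' x 4 => "b4"
Compressed: "a1b2a1c1a1b4"
Compressed length: 12

12


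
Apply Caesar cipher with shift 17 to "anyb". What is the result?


Caesar cipher: shift "anyb" by 17
  'a' (pos 0) + 17 = pos 17 = 'r'
  'n' (pos 13) + 17 = pos 4 = 'e'
  'y' (pos 24) + 17 = pos 15 = 'p'
  'b' (pos 1) + 17 = pos 18 = 's'
Result: reps

reps


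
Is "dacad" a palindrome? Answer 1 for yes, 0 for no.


Input: dacad
Reversed: dacad
  Compare pos 0 ('d') with pos 4 ('d'): match
  Compare pos 1 ('a') with pos 3 ('a'): match
Result: palindrome

1


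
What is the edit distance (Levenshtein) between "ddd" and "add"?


Computing edit distance: "ddd" -> "add"
DP table:
           a    d    d
      0    1    2    3
  d   1    1    1    2
  d   2    2    1    1
  d   3    3    2    1
Edit distance = dp[3][3] = 1

1


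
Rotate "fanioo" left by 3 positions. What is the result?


Input: "fanioo", rotate left by 3
First 3 characters: "fan"
Remaining characters: "ioo"
Concatenate remaining + first: "ioo" + "fan" = "ioofan"

ioofan


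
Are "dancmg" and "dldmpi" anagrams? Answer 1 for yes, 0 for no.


Strings: "dancmg", "dldmpi"
Sorted first:  acdgmn
Sorted second: ddilmp
Differ at position 0: 'a' vs 'd' => not anagrams

0


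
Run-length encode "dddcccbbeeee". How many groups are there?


Input: dddcccbbeeee
Scanning for consecutive runs:
  Group 1: 'd' x 3 (positions 0-2)
  Group 2: 'c' x 3 (positions 3-5)
  Group 3: 'b' x 2 (positions 6-7)
  Group 4: 'e' x 4 (positions 8-11)
Total groups: 4

4


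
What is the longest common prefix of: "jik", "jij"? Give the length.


Words: jik, jij
  Position 0: all 'j' => match
  Position 1: all 'i' => match
  Position 2: ('k', 'j') => mismatch, stop
LCP = "ji" (length 2)

2


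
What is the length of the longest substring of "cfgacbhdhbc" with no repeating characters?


Input: "cfgacbhdhbc"
Sliding window (track last position of each char):
  Position 0 ('c'): window [0,0] length 1 -- new best
  Position 1 ('f'): window [0,1] length 2 -- new best
  Position 2 ('g'): window [0,2] length 3 -- new best
  Position 3 ('a'): window [0,3] length 4 -- new best
  Position 4 ('c'): repeat (last at 0), move window start to 1
  Position 4 ('c'): window [1,4] length 4
  Position 5 ('b'): window [1,5] length 5 -- new best
  Position 6 ('h'): window [1,6] length 6 -- new best
  Position 7 ('d'): window [1,7] length 7 -- new best
  Position 8 ('h'): repeat (last at 6), move window start to 7
  Position 8 ('h'): window [7,8] length 2
  Position 9 ('b'): window [7,9] length 3
  Position 10 ('c'): window [7,10] length 4
Longest substring with no repeats: "fgacbhd" with length 7

7


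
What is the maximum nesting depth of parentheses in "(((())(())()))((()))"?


Input: "(((())(())()))((()))"
Tracking depth:
  Position 0 '(': depth becomes 1
  Position 1 '(': depth becomes 2
  Position 2 '(': depth becomes 3
  Position 3 '(': depth becomes 4
  Position 4 ')': depth becomes 3
  Position 5 ')': depth becomes 2
  Position 6 '(': depth becomes 3
  Position 7 '(': depth becomes 4
  Position 8 ')': depth becomes 3
  Position 9 ')': depth becomes 2
  Position 10 '(': depth becomes 3
  Position 11 ')': depth becomes 2
  Position 12 ')': depth becomes 1
  Position 13 ')': depth becomes 0
  Position 14 '(': depth becomes 1
  Position 15 '(': depth becomes 2
  Position 16 '(': depth becomes 3
  Position 17 ')': depth becomes 2
  Position 18 ')': depth becomes 1
  Position 19 ')': depth becomes 0
Maximum depth reached: 4

4


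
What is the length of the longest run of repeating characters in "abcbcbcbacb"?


Input: "abcbcbcbacb"
Scanning for longest run:
  Position 1 ('b'): new char, reset run to 1
  Position 2 ('c'): new char, reset run to 1
  Position 3 ('b'): new char, reset run to 1
  Position 4 ('c'): new char, reset run to 1
  Position 5 ('b'): new char, reset run to 1
  Position 6 ('c'): new char, reset run to 1
  Position 7 ('b'): new char, reset run to 1
  Position 8 ('a'): new char, reset run to 1
  Position 9 ('c'): new char, reset run to 1
  Position 10 ('b'): new char, reset run to 1
Longest run: 'a' with length 1

1


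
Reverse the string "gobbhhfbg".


Input: gobbhhfbg
Reading characters right to left:
  Position 8: 'g'
  Position 7: 'b'
  Position 6: 'f'
  Position 5: 'h'
  Position 4: 'h'
  Position 3: 'b'
  Position 2: 'b'
  Position 1: 'o'
  Position 0: 'g'
Reversed: gbfhhbbog

gbfhhbbog


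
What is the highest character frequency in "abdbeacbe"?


Input: abdbeacbe
Character counts:
  'a': 2
  'b': 3
  'c': 1
  'd': 1
  'e': 2
Maximum frequency: 3

3


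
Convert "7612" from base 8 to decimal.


Input: "7612" in base 8
Positional expansion:
  Digit '7' (value 7) x 8^3 = 3584
  Digit '6' (value 6) x 8^2 = 384
  Digit '1' (value 1) x 8^1 = 8
  Digit '2' (value 2) x 8^0 = 2
Sum = 3978

3978


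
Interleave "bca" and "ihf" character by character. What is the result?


Interleaving "bca" and "ihf":
  Position 0: 'b' from first, 'i' from second => "bi"
  Position 1: 'c' from first, 'h' from second => "ch"
  Position 2: 'a' from first, 'f' from second => "af"
Result: bichaf

bichaf


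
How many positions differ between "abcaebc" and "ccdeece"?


Comparing "abcaebc" and "ccdeece" position by position:
  Position 0: 'a' vs 'c' => DIFFER
  Position 1: 'b' vs 'c' => DIFFER
  Position 2: 'c' vs 'd' => DIFFER
  Position 3: 'a' vs 'e' => DIFFER
  Position 4: 'e' vs 'e' => same
  Position 5: 'b' vs 'c' => DIFFER
  Position 6: 'c' vs 'e' => DIFFER
Positions that differ: 6

6


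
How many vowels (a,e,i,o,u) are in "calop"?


Input: calop
Checking each character:
  'c' at position 0: consonant
  'a' at position 1: vowel (running total: 1)
  'l' at position 2: consonant
  'o' at position 3: vowel (running total: 2)
  'p' at position 4: consonant
Total vowels: 2

2


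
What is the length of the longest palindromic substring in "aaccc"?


Input: "aaccc"
Checking substrings for palindromes:
  [2:5] "ccc" (len 3) => palindrome
  [0:2] "aa" (len 2) => palindrome
  [2:4] "cc" (len 2) => palindrome
  [3:5] "cc" (len 2) => palindrome
Longest palindromic substring: "ccc" with length 3

3
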